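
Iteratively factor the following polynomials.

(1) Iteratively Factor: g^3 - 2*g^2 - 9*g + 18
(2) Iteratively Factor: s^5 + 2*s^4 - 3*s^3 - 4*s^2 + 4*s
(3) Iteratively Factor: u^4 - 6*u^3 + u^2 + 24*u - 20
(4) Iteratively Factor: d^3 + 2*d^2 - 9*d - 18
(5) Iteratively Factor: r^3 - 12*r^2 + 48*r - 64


(1) = (g + 3)*(g^2 - 5*g + 6) = (g - 2)*(g + 3)*(g - 3)
(2) = (s + 2)*(s^4 - 3*s^2 + 2*s) = (s - 1)*(s + 2)*(s^3 + s^2 - 2*s) = (s - 1)*(s + 2)^2*(s^2 - s) = (s - 1)^2*(s + 2)^2*(s)
(3) = (u - 2)*(u^3 - 4*u^2 - 7*u + 10) = (u - 2)*(u - 1)*(u^2 - 3*u - 10) = (u - 5)*(u - 2)*(u - 1)*(u + 2)
(4) = (d + 3)*(d^2 - d - 6) = (d - 3)*(d + 3)*(d + 2)
(5) = (r - 4)*(r^2 - 8*r + 16) = (r - 4)^2*(r - 4)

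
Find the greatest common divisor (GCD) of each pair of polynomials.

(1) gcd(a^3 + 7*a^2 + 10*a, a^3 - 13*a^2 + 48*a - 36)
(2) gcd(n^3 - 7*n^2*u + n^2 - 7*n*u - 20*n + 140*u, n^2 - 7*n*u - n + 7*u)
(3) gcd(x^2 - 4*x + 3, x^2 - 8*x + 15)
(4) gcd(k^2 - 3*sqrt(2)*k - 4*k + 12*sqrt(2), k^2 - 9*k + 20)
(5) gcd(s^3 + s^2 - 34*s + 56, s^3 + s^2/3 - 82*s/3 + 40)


(1) = gcd(a*(a + 2)*(a + 5), (a - 6)^2*(a - 1)) = 1
(2) = gcd((n - 4)*(n + 5)*(n - 7*u), (n - 1)*(n - 7*u)) = -n + 7*u
(3) = x - 3
(4) = k - 4
(5) = gcd((s - 4)*(s - 2)*(s + 7), (s - 4)*(s - 5/3)*(s + 6)) = s - 4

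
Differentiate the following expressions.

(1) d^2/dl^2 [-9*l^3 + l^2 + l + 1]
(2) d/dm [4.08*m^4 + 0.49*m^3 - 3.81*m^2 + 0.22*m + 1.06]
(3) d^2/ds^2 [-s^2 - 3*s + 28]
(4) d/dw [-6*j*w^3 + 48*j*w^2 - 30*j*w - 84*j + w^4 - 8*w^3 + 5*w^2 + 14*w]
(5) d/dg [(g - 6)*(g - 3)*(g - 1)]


(1) = 2 - 54*l
(2) = 16.32*m^3 + 1.47*m^2 - 7.62*m + 0.22
(3) = -2
(4) = -18*j*w^2 + 96*j*w - 30*j + 4*w^3 - 24*w^2 + 10*w + 14
(5) = 3*g^2 - 20*g + 27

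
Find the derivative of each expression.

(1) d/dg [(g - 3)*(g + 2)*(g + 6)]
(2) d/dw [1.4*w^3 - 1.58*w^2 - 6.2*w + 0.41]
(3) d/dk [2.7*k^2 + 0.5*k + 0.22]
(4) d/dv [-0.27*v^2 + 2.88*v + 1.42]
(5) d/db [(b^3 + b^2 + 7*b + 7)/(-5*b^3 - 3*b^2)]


(1) = 3*g^2 + 10*g - 12
(2) = 4.2*w^2 - 3.16*w - 6.2
(3) = 5.4*k + 0.5
(4) = 2.88 - 0.54*v
(5) = 2*(b^3 + 35*b^2 + 63*b + 21)/(b^3*(25*b^2 + 30*b + 9))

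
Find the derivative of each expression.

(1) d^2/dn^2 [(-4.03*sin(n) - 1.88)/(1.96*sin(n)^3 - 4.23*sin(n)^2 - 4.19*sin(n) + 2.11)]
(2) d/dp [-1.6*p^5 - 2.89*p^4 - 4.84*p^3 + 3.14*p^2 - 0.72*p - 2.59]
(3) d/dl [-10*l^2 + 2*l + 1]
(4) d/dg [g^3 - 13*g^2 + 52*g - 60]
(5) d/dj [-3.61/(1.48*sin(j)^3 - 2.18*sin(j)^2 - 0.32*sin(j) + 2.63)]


(1) = (-(576.867096*sin(n) + 269.109216)*(-1.0*sin(n) - 0.695035461*cos(n)^2 + 0.1997635934)^2*cos(n)^2 + 4.03*(1.96*sin(n)^3 - 4.23*sin(n)^2 - 4.19*sin(n) + 2.11)^2*sin(n) + (1.96*sin(n)^3 - 4.23*sin(n)^2 - 4.19*sin(n) + 2.11)*(-11.8482*(1 - cos(2*n))^2 + 5.1136*sin(n) - 25.803*sin(3*n) - 53.08155*cos(2*n) - 8.88615*cos(4*n) + 12.2915))/(1.96*sin(n)^3 - 4.23*sin(n)^2 - 4.19*sin(n) + 2.11)^3
(2) = -8.0*p^4 - 11.56*p^3 - 14.52*p^2 + 6.28*p - 0.72
(3) = 2 - 20*l
(4) = 3*g^2 - 26*g + 52
(5) = (16.0284*sin(j)^2 - 15.7396*sin(j) - 1.1552)*cos(j)/(1.48*sin(j)^3 - 2.18*sin(j)^2 - 0.32*sin(j) + 2.63)^2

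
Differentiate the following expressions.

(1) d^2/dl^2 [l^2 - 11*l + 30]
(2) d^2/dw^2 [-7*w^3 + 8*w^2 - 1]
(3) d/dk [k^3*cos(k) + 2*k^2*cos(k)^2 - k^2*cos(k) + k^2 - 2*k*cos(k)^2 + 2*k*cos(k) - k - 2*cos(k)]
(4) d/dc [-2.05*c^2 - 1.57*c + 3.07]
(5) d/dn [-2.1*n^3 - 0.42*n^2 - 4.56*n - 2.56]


(1) = 2
(2) = 16 - 42*w
(3) = -k^3*sin(k) + k^2*sin(k) - 2*k^2*sin(2*k) + 3*k^2*cos(k) - 2*sqrt(2)*k*sin(k + pi/4) + 2*sqrt(2)*k*sin(2*k + pi/4) + 4*k + 2*sqrt(2)*sin(k + pi/4) - cos(2*k) - 2
(4) = -4.1*c - 1.57
(5) = -6.3*n^2 - 0.84*n - 4.56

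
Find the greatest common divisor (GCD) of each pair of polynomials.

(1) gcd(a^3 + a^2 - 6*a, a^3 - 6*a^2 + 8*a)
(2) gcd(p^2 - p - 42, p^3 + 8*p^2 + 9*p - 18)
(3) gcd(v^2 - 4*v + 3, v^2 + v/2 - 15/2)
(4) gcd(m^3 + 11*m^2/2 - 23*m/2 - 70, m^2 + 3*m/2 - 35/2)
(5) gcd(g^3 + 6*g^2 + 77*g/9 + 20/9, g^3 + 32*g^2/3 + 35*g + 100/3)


(1) = a^2 - 2*a
(2) = p + 6
(3) = 1
(4) = gcd((m - 7/2)*(m + 4)*(m + 5), (m - 7/2)*(m + 5)) = m^2 + 3*m/2 - 35/2
(5) = g^2 + 17*g/3 + 20/3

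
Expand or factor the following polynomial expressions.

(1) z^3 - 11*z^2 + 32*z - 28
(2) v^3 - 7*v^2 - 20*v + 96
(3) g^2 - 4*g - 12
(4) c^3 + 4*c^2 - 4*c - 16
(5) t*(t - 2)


(1) = (z - 7)*(z - 2)^2
(2) = (v - 8)*(v - 3)*(v + 4)
(3) = (g - 6)*(g + 2)
(4) = (c - 2)*(c + 2)*(c + 4)
(5) = t^2 - 2*t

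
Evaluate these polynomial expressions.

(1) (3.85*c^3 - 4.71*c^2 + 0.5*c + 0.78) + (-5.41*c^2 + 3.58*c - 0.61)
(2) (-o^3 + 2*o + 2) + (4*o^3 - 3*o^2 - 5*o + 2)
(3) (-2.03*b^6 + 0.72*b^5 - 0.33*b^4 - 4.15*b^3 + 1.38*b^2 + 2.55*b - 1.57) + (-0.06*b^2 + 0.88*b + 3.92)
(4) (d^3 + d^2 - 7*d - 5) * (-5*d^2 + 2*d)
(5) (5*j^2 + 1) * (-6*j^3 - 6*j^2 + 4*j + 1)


(1) = 3.85*c^3 - 10.12*c^2 + 4.08*c + 0.17
(2) = 3*o^3 - 3*o^2 - 3*o + 4
(3) = -2.03*b^6 + 0.72*b^5 - 0.33*b^4 - 4.15*b^3 + 1.32*b^2 + 3.43*b + 2.35
(4) = -5*d^5 - 3*d^4 + 37*d^3 + 11*d^2 - 10*d
(5) = -30*j^5 - 30*j^4 + 14*j^3 - j^2 + 4*j + 1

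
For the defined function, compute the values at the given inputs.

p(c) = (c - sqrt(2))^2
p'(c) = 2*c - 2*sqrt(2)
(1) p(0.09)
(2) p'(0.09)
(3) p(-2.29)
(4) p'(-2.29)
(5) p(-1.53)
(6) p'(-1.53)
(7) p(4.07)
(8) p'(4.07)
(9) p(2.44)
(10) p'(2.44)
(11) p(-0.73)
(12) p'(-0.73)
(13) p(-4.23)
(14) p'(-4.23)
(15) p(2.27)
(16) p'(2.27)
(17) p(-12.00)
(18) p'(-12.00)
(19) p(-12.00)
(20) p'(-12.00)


(1) = 1.75
(2) = -2.65
(3) = 13.72
(4) = -7.41
(5) = 8.67
(6) = -5.89
(7) = 7.05
(8) = 5.31
(9) = 1.05
(10) = 2.05
(11) = 4.60
(12) = -4.29
(13) = 31.86
(14) = -11.29
(15) = 0.73
(16) = 1.71
(17) = 179.94
(18) = -26.83
(19) = 179.94
(20) = -26.83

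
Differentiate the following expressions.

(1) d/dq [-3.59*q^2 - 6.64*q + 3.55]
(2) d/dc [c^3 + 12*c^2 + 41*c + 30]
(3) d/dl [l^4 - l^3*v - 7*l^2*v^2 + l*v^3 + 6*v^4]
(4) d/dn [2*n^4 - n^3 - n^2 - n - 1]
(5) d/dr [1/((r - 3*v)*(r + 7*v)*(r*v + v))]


(1) = -7.18*q - 6.64
(2) = 3*c^2 + 24*c + 41
(3) = 4*l^3 - 3*l^2*v - 14*l*v^2 + v^3
(4) = 8*n^3 - 3*n^2 - 2*n - 1
(5) = (-(r + 1)*(r - 3*v) - (r + 1)*(r + 7*v) - (r - 3*v)*(r + 7*v))/(v*(r + 1)^2*(r - 3*v)^2*(r + 7*v)^2)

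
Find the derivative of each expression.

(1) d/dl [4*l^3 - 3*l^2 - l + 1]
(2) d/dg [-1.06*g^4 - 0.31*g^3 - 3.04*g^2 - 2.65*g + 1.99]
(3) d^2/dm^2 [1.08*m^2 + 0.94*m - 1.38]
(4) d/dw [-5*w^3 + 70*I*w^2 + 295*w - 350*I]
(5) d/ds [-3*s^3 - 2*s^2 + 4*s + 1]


(1) = 12*l^2 - 6*l - 1
(2) = -4.24*g^3 - 0.93*g^2 - 6.08*g - 2.65
(3) = 2.16000000000000
(4) = -15*w^2 + 140*I*w + 295
(5) = -9*s^2 - 4*s + 4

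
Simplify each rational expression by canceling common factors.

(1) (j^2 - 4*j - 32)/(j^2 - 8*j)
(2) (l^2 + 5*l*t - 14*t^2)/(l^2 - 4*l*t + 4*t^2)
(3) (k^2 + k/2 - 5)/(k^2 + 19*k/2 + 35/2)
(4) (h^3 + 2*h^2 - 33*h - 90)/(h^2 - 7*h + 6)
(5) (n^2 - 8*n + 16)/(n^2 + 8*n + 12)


(1) = (j + 4)/j
(2) = (-l - 7*t)/(-l + 2*t)
(3) = (k - 2)/(k + 7)
(4) = (h^2 + 8*h + 15)/(h - 1)
(5) = (n^2 - 8*n + 16)/(n^2 + 8*n + 12)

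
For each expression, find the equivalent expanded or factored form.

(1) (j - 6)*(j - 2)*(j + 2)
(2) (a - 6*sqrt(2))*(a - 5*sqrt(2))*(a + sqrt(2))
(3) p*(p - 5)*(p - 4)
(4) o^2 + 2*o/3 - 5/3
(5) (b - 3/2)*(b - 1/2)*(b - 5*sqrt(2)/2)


(1) = j^3 - 6*j^2 - 4*j + 24
(2) = a^3 - 10*sqrt(2)*a^2 + 38*a + 60*sqrt(2)
(3) = p^3 - 9*p^2 + 20*p
(4) = (o - 1)*(o + 5/3)
(5) = b^3 - 5*sqrt(2)*b^2/2 - 2*b^2 + 3*b/4 + 5*sqrt(2)*b - 15*sqrt(2)/8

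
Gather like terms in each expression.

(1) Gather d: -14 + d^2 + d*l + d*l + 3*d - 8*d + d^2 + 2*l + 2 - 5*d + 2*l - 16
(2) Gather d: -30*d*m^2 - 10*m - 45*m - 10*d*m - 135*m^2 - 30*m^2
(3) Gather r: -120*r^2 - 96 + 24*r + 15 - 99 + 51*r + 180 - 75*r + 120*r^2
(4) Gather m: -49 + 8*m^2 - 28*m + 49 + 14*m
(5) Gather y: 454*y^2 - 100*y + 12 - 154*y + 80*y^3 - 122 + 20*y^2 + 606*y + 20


(1) = 2*d^2 + d*(2*l - 10) + 4*l - 28
(2) = d*(-30*m^2 - 10*m) - 165*m^2 - 55*m
(3) = 0
(4) = 8*m^2 - 14*m
(5) = 80*y^3 + 474*y^2 + 352*y - 90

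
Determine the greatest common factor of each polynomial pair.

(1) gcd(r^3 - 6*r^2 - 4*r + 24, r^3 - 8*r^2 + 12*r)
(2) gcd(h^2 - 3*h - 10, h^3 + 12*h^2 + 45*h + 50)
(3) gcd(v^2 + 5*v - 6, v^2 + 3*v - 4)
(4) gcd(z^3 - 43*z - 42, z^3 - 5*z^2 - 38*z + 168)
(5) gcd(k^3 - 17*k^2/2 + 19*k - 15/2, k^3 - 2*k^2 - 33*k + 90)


(1) = r^2 - 8*r + 12
(2) = h + 2
(3) = v - 1
(4) = z^2 - z - 42
(5) = gcd((k - 5)*(k - 3)*(k - 1/2), (k - 5)*(k - 3)*(k + 6)) = k^2 - 8*k + 15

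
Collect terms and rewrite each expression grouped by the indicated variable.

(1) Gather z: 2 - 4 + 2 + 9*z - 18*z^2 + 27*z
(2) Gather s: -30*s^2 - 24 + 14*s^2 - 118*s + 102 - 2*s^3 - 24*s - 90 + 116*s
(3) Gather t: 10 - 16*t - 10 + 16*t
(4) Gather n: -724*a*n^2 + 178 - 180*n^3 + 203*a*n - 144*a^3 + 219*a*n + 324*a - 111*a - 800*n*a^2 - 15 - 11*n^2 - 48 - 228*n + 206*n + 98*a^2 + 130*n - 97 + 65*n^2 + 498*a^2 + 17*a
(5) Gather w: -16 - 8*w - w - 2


(1) = -18*z^2 + 36*z
(2) = -2*s^3 - 16*s^2 - 26*s - 12
(3) = 0
(4) = -144*a^3 + 596*a^2 + 230*a - 180*n^3 + n^2*(54 - 724*a) + n*(-800*a^2 + 422*a + 108) + 18
(5) = -9*w - 18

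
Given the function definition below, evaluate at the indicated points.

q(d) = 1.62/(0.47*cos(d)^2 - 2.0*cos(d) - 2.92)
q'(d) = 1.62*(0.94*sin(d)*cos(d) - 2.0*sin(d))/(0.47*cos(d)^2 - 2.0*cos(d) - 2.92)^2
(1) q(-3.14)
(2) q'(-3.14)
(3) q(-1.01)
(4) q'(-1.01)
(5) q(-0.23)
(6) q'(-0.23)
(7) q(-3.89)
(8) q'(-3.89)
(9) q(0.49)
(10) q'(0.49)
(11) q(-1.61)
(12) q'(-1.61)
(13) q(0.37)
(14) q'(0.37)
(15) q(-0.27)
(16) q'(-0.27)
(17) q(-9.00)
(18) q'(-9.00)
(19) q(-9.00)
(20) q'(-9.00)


(1) = -3.60
(2) = 0.04
(3) = -0.42
(4) = 0.14
(5) = -0.37
(6) = 0.02
(7) = -1.35
(8) = -2.05
(9) = -0.38
(10) = -0.05
(11) = -0.57
(12) = 0.41
(13) = -0.37
(14) = -0.03
(15) = -0.37
(16) = 0.02
(17) = -2.29
(18) = 3.81
(19) = -2.29
(20) = 3.81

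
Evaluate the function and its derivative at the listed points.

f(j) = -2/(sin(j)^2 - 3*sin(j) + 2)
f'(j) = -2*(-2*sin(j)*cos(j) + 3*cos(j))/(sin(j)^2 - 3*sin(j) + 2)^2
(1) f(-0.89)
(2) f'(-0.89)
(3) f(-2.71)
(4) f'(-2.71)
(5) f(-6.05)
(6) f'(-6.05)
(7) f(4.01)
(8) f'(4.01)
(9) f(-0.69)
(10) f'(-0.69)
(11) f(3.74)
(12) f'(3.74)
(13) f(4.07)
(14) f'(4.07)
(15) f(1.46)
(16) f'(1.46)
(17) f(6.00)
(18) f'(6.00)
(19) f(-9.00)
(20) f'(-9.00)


(1) = -0.41
(2) = -0.24
(3) = -0.58
(4) = 0.59
(5) = -1.47
(6) = -2.67
(7) = -0.41
(8) = 0.25
(9) = -0.46
(10) = -0.35
(11) = -0.50
(12) = 0.42
(13) = -0.40
(14) = 0.22
(15) = -324.19
(16) = -5881.63
(17) = -0.69
(18) = -0.80
(19) = -0.59
(20) = 0.60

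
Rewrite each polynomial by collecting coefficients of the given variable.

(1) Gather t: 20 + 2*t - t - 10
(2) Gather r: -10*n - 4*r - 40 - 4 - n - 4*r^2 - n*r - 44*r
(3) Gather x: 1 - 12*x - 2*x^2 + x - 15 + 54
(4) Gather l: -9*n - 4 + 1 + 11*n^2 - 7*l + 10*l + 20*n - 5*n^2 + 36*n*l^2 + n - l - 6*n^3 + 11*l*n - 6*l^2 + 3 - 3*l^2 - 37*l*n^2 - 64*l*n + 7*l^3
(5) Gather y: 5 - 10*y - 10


(1) = t + 10
(2) = -11*n - 4*r^2 + r*(-n - 48) - 44
(3) = -2*x^2 - 11*x + 40
(4) = 7*l^3 + l^2*(36*n - 9) + l*(-37*n^2 - 53*n + 2) - 6*n^3 + 6*n^2 + 12*n
(5) = -10*y - 5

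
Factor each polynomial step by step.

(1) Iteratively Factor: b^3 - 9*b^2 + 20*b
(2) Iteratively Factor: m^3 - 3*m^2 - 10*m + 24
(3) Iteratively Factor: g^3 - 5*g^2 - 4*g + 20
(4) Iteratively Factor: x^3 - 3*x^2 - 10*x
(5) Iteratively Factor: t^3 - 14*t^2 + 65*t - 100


(1) = (b)*(b^2 - 9*b + 20) = b*(b - 5)*(b - 4)
(2) = (m - 4)*(m^2 + m - 6) = (m - 4)*(m + 3)*(m - 2)
(3) = (g + 2)*(g^2 - 7*g + 10) = (g - 2)*(g + 2)*(g - 5)
(4) = (x - 5)*(x^2 + 2*x) = x*(x - 5)*(x + 2)
(5) = (t - 4)*(t^2 - 10*t + 25) = (t - 5)*(t - 4)*(t - 5)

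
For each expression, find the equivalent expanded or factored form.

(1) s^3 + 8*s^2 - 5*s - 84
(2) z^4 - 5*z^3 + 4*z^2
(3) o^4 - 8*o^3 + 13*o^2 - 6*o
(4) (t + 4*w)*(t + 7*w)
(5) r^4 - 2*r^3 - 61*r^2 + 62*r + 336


(1) = (s - 3)*(s + 4)*(s + 7)
(2) = z^2*(z - 4)*(z - 1)
(3) = o*(o - 6)*(o - 1)^2
(4) = t^2 + 11*t*w + 28*w^2
(5) = (r - 8)*(r - 3)*(r + 2)*(r + 7)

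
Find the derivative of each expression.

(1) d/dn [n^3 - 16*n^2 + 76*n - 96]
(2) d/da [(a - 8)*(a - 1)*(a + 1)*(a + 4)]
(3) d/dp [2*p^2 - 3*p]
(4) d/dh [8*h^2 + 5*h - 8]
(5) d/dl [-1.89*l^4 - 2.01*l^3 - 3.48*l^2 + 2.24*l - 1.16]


(1) = 3*n^2 - 32*n + 76
(2) = 4*a^3 - 12*a^2 - 66*a + 4
(3) = 4*p - 3
(4) = 16*h + 5
(5) = -7.56*l^3 - 6.03*l^2 - 6.96*l + 2.24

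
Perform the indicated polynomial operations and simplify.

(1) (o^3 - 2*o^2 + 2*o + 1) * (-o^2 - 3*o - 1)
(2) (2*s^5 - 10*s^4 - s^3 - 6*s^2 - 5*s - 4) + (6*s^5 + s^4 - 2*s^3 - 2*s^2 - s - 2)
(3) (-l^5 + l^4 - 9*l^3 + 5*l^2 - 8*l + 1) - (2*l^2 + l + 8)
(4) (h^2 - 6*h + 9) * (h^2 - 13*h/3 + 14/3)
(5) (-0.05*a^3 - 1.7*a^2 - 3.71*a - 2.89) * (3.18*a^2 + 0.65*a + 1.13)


(1) = -o^5 - o^4 + 3*o^3 - 5*o^2 - 5*o - 1
(2) = 8*s^5 - 9*s^4 - 3*s^3 - 8*s^2 - 6*s - 6
(3) = -l^5 + l^4 - 9*l^3 + 3*l^2 - 9*l - 7
(4) = h^4 - 31*h^3/3 + 119*h^2/3 - 67*h + 42
(5) = -0.159*a^5 - 5.4385*a^4 - 12.9593*a^3 - 13.5227*a^2 - 6.0708*a - 3.2657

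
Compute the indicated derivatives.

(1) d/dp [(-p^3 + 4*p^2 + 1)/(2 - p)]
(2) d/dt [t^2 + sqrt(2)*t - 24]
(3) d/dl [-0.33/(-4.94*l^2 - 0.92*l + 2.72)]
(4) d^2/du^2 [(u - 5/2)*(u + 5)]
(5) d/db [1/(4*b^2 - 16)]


(1) = (2*p^3 - 10*p^2 + 16*p + 1)/(p^2 - 4*p + 4)
(2) = 2*t + sqrt(2)
(3) = (-3.2604*l - 0.3036)/(4.94*l^2 + 0.92*l - 2.72)^2
(4) = 2
(5) = -b/(2*(b^2 - 4)^2)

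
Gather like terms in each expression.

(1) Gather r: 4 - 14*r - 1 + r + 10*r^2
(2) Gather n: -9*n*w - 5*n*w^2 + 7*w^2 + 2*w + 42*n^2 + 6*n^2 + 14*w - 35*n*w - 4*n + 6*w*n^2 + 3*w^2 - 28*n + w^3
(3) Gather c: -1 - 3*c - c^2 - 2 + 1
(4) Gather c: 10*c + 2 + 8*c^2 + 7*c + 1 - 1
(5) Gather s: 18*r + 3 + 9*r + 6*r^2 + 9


(1) = 10*r^2 - 13*r + 3
(2) = n^2*(6*w + 48) + n*(-5*w^2 - 44*w - 32) + w^3 + 10*w^2 + 16*w
(3) = -c^2 - 3*c - 2
(4) = 8*c^2 + 17*c + 2
(5) = 6*r^2 + 27*r + 12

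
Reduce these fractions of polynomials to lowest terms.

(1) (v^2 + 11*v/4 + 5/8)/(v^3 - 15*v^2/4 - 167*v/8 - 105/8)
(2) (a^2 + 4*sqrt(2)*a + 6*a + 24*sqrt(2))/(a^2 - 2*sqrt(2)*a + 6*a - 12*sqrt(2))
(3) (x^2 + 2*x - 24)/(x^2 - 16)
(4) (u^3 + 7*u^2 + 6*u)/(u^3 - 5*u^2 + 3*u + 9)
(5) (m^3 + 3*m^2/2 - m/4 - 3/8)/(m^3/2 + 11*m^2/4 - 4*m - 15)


(1) = (4*v + 1)/(4*v^2 - 25*v - 21)
(2) = (a + 4*sqrt(2))/(a - 2*sqrt(2))
(3) = (x + 6)/(x + 4)
(4) = (u^2 + 6*u)/(u^2 - 6*u + 9)
(5) = (8*m^3 + 12*m^2 - 2*m - 3)/(4*m^3 + 22*m^2 - 32*m - 120)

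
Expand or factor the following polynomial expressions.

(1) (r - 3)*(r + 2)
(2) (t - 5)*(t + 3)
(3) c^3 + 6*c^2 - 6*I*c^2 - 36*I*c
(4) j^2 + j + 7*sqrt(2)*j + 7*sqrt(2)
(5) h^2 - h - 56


(1) = r^2 - r - 6
(2) = t^2 - 2*t - 15
(3) = c*(c + 6)*(c - 6*I)
(4) = (j + 1)*(j + 7*sqrt(2))
(5) = (h - 8)*(h + 7)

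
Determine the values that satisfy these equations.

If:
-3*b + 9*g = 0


Then:
b = 3*g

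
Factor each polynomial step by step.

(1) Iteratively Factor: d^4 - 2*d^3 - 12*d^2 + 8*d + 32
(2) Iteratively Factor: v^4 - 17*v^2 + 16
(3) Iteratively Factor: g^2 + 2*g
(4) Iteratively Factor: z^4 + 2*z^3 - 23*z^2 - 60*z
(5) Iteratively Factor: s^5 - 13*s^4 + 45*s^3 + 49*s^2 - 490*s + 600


(1) = (d - 2)*(d^3 - 12*d - 16) = (d - 2)*(d + 2)*(d^2 - 2*d - 8) = (d - 2)*(d + 2)^2*(d - 4)
(2) = (v + 4)*(v^3 - 4*v^2 - v + 4) = (v - 1)*(v + 4)*(v^2 - 3*v - 4) = (v - 1)*(v + 1)*(v + 4)*(v - 4)
(3) = (g)*(g + 2)
(4) = (z + 3)*(z^3 - z^2 - 20*z) = (z - 5)*(z + 3)*(z^2 + 4*z) = (z - 5)*(z + 3)*(z + 4)*(z)
(5) = (s - 2)*(s^4 - 11*s^3 + 23*s^2 + 95*s - 300) = (s - 2)*(s + 3)*(s^3 - 14*s^2 + 65*s - 100) = (s - 4)*(s - 2)*(s + 3)*(s^2 - 10*s + 25) = (s - 5)*(s - 4)*(s - 2)*(s + 3)*(s - 5)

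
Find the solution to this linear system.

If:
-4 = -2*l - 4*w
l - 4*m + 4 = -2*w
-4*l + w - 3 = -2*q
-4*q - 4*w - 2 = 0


Then:
l = -10/7
m = 3/2
q = -31/14
w = 12/7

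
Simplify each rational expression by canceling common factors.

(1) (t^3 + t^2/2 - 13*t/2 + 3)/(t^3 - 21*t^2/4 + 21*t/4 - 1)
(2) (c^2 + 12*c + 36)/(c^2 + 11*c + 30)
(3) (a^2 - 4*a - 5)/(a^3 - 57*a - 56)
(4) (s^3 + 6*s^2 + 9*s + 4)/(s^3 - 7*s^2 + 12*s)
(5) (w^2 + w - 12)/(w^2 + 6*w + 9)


(1) = (4*t^3 + 2*t^2 - 26*t + 12)/(4*t^3 - 21*t^2 + 21*t - 4)
(2) = (c + 6)/(c + 5)
(3) = (a - 5)/(a^2 - a - 56)
(4) = (s^3 + 6*s^2 + 9*s + 4)/(s^3 - 7*s^2 + 12*s)
(5) = (w^2 + w - 12)/(w^2 + 6*w + 9)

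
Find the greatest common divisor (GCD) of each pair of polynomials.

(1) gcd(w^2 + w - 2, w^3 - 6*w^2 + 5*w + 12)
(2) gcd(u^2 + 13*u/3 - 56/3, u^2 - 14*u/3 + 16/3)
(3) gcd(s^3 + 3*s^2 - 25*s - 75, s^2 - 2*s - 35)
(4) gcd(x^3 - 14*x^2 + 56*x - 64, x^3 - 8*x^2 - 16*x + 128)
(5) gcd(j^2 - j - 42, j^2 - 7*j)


(1) = gcd((w - 1)*(w + 2), (w - 4)*(w - 3)*(w + 1)) = 1
(2) = u - 8/3
(3) = s + 5
(4) = x^2 - 12*x + 32
(5) = gcd((j - 7)*(j + 6), j*(j - 7)) = j - 7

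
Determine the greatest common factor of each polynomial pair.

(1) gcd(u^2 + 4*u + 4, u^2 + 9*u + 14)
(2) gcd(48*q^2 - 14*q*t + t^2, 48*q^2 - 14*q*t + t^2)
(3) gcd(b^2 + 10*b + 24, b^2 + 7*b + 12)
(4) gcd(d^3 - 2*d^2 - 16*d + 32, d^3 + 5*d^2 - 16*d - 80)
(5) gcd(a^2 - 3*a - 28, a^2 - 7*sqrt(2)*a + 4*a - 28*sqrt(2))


(1) = gcd((u + 2)^2, (u + 2)*(u + 7)) = u + 2
(2) = gcd((-8*q + t)*(-6*q + t), (-8*q + t)*(-6*q + t)) = 48*q^2 - 14*q*t + t^2
(3) = gcd((b + 4)*(b + 6), (b + 3)*(b + 4)) = b + 4
(4) = d^2 - 16
(5) = a + 4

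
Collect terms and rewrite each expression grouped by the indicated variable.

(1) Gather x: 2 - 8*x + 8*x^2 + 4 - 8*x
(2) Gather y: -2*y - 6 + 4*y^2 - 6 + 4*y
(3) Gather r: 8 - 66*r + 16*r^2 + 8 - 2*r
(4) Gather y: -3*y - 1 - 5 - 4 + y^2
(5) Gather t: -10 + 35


(1) = 8*x^2 - 16*x + 6
(2) = 4*y^2 + 2*y - 12
(3) = 16*r^2 - 68*r + 16
(4) = y^2 - 3*y - 10
(5) = 25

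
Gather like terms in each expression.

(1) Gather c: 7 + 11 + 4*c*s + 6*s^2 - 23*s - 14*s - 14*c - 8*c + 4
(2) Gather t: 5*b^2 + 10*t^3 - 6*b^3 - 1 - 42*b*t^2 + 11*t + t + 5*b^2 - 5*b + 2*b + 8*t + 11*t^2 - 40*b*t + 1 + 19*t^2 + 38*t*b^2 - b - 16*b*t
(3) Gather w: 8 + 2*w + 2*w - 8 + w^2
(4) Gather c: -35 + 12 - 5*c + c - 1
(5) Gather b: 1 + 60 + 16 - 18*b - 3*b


(1) = c*(4*s - 22) + 6*s^2 - 37*s + 22
(2) = -6*b^3 + 10*b^2 - 4*b + 10*t^3 + t^2*(30 - 42*b) + t*(38*b^2 - 56*b + 20)
(3) = w^2 + 4*w
(4) = -4*c - 24
(5) = 77 - 21*b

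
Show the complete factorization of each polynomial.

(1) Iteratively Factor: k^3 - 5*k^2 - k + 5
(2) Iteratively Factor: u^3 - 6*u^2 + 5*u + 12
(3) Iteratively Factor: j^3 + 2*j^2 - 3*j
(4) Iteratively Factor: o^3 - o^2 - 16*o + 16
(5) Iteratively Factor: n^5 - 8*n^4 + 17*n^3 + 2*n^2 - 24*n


(1) = (k - 1)*(k^2 - 4*k - 5) = (k - 5)*(k - 1)*(k + 1)
(2) = (u - 3)*(u^2 - 3*u - 4) = (u - 4)*(u - 3)*(u + 1)
(3) = (j)*(j^2 + 2*j - 3) = j*(j - 1)*(j + 3)
(4) = (o - 1)*(o^2 - 16) = (o - 1)*(o + 4)*(o - 4)
(5) = (n + 1)*(n^4 - 9*n^3 + 26*n^2 - 24*n) = (n - 2)*(n + 1)*(n^3 - 7*n^2 + 12*n) = n*(n - 2)*(n + 1)*(n^2 - 7*n + 12) = n*(n - 3)*(n - 2)*(n + 1)*(n - 4)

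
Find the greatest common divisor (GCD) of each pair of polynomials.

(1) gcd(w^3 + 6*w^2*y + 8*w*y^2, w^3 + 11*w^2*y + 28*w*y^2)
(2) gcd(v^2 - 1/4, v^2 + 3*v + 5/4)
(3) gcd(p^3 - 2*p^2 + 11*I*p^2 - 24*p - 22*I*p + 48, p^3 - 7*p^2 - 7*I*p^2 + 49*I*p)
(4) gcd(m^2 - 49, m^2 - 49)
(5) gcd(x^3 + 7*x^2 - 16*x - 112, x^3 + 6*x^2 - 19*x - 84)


(1) = w^2 + 4*w*y
(2) = gcd((v - 1/2)*(v + 1/2), (v + 1/2)*(v + 5/2)) = v + 1/2
(3) = 1
(4) = m^2 - 49
(5) = x^2 + 3*x - 28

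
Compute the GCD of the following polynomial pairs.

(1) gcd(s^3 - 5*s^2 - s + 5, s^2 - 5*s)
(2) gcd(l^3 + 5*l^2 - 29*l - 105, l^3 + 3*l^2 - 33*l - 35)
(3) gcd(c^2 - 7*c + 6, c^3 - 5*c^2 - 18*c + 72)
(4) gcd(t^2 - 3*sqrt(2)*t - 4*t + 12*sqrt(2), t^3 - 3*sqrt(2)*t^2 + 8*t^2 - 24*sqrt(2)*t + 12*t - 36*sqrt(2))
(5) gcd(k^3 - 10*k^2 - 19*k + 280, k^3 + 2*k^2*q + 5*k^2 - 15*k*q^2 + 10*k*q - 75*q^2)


(1) = s - 5
(2) = gcd((l - 5)*(l + 3)*(l + 7), (l - 5)*(l + 1)*(l + 7)) = l^2 + 2*l - 35
(3) = c - 6
(4) = gcd((t - 4)*(t - 3*sqrt(2)), (t + 2)*(t + 6)*(t - 3*sqrt(2))) = t - 3*sqrt(2)
(5) = k + 5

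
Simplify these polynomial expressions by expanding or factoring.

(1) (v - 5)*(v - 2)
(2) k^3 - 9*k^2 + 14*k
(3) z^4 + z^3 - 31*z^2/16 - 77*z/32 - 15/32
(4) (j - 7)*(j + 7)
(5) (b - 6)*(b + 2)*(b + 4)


(1) = v^2 - 7*v + 10
(2) = k*(k - 7)*(k - 2)
(3) = (z - 3/2)*(z + 1/4)*(z + 1)*(z + 5/4)
(4) = j^2 - 49
(5) = b^3 - 28*b - 48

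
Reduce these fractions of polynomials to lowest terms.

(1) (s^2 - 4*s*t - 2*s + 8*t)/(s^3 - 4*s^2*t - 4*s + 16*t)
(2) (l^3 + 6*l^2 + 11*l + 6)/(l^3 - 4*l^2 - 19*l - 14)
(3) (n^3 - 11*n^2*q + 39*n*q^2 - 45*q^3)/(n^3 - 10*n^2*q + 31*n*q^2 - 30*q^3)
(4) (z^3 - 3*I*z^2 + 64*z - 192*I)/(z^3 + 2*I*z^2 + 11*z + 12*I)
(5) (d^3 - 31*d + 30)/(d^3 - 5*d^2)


(1) = 1/(s + 2)
(2) = (l + 3)/(l - 7)
(3) = (-n + 3*q)/(-n + 2*q)
(4) = (z^2 + 64)/(z^2 + 5*I*z - 4)
(5) = (d^2 + 5*d - 6)/d^2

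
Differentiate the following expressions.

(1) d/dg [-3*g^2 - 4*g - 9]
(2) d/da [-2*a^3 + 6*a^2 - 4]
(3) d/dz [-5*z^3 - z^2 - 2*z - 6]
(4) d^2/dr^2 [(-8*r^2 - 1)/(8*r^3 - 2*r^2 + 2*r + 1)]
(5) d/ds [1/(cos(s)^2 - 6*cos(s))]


(1) = -6*g - 4
(2) = 6*a*(2 - a)
(3) = -15*z^2 - 2*z - 2
(4) = 4*(-256*r^6 + 272*r^3 - 54*r^2 + 18*r - 7)/(512*r^9 - 384*r^8 + 480*r^7 - 8*r^6 + 24*r^5 + 84*r^4 + 8*r^3 + 6*r^2 + 6*r + 1)
(5) = 2*(cos(s) - 3)*sin(s)/((cos(s) - 6)^2*cos(s)^2)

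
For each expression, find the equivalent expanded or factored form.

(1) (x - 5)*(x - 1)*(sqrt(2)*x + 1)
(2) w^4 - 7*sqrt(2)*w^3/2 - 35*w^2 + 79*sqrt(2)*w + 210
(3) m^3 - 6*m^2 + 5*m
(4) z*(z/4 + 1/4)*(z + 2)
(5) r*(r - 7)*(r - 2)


(1) = sqrt(2)*x^3 - 6*sqrt(2)*x^2 + x^2 - 6*x + 5*sqrt(2)*x + 5
(2) = (w - 5*sqrt(2))*(w - 3*sqrt(2))*(w + sqrt(2))*(w + 7*sqrt(2)/2)
(3) = m*(m - 5)*(m - 1)
(4) = z^3/4 + 3*z^2/4 + z/2
(5) = r^3 - 9*r^2 + 14*r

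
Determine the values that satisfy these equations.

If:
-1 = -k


Then:
k = 1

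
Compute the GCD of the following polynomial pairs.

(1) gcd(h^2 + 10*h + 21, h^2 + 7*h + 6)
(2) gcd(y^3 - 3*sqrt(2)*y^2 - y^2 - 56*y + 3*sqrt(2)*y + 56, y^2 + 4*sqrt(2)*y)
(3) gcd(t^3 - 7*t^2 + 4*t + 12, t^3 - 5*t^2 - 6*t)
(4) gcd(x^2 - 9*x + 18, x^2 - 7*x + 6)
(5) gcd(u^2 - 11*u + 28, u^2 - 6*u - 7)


(1) = 1
(2) = gcd((y - 1)*(y - 7*sqrt(2))*(y + 4*sqrt(2)), y*(y + 4*sqrt(2))) = y + 4*sqrt(2)
(3) = gcd((t - 6)*(t - 2)*(t + 1), t*(t - 6)*(t + 1)) = t^2 - 5*t - 6
(4) = gcd((x - 6)*(x - 3), (x - 6)*(x - 1)) = x - 6
(5) = u - 7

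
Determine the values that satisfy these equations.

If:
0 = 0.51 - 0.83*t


Then:
t = 0.61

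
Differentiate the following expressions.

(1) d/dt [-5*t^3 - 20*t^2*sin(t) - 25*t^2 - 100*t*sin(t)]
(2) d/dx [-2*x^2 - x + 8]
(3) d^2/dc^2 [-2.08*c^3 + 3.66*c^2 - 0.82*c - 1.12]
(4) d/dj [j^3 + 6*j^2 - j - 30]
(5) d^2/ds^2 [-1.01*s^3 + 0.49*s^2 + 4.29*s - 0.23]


(1) = -20*t^2*cos(t) - 15*t^2 - 40*t*sin(t) - 100*t*cos(t) - 50*t - 100*sin(t)
(2) = -4*x - 1
(3) = 7.32 - 12.48*c
(4) = 3*j^2 + 12*j - 1
(5) = 0.98 - 6.06*s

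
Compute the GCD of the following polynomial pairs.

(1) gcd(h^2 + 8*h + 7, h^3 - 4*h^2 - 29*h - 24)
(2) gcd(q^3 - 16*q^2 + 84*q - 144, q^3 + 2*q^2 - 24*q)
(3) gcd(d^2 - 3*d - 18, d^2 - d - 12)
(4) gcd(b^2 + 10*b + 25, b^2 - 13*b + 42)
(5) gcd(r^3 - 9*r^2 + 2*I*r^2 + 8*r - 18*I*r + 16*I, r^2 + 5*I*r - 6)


(1) = gcd((h + 1)*(h + 7), (h - 8)*(h + 1)*(h + 3)) = h + 1
(2) = gcd((q - 6)^2*(q - 4), q*(q - 4)*(q + 6)) = q - 4
(3) = d + 3
(4) = gcd((b + 5)^2, (b - 7)*(b - 6)) = 1
(5) = r + 2*I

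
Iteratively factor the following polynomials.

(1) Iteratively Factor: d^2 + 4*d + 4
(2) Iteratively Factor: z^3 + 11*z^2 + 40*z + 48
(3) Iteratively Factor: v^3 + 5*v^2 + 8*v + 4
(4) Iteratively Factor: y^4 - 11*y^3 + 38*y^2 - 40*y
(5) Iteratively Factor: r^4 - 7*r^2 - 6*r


(1) = (d + 2)*(d + 2)
(2) = (z + 4)*(z^2 + 7*z + 12) = (z + 3)*(z + 4)*(z + 4)
(3) = (v + 1)*(v^2 + 4*v + 4) = (v + 1)*(v + 2)*(v + 2)
(4) = (y)*(y^3 - 11*y^2 + 38*y - 40) = y*(y - 4)*(y^2 - 7*y + 10) = y*(y - 5)*(y - 4)*(y - 2)
(5) = (r + 2)*(r^3 - 2*r^2 - 3*r) = (r - 3)*(r + 2)*(r^2 + r) = (r - 3)*(r + 1)*(r + 2)*(r)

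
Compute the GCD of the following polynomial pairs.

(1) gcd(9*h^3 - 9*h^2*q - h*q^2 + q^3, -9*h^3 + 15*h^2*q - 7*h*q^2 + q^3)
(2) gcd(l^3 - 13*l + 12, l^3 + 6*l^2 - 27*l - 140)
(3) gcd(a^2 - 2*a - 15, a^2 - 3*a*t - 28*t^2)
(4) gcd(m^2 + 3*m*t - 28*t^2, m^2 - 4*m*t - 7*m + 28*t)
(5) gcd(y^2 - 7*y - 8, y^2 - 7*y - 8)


(1) = 3*h^2 - 4*h*q + q^2
(2) = l + 4
(3) = 1
(4) = -m + 4*t
(5) = gcd((y - 8)*(y + 1), (y - 8)*(y + 1)) = y^2 - 7*y - 8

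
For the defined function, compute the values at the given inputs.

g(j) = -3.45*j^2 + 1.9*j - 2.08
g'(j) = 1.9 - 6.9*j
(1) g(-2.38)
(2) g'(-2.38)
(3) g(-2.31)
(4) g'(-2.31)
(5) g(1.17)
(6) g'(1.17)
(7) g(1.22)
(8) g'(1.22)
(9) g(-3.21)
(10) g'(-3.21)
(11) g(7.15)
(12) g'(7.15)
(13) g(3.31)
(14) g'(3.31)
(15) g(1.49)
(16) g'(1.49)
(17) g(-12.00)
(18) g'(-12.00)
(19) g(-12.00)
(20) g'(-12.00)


(1) = -26.14
(2) = 18.32
(3) = -24.88
(4) = 17.84
(5) = -4.58
(6) = -6.17
(7) = -4.90
(8) = -6.52
(9) = -43.73
(10) = 24.05
(11) = -164.87
(12) = -47.44
(13) = -33.59
(14) = -20.94
(15) = -6.91
(16) = -8.38
(17) = -521.68
(18) = 84.70
(19) = -521.68
(20) = 84.70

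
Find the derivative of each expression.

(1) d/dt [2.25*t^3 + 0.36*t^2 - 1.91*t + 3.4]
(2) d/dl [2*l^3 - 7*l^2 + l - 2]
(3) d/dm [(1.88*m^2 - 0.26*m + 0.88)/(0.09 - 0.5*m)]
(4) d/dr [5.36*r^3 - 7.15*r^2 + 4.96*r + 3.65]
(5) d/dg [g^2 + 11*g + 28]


(1) = 6.75*t^2 + 0.72*t - 1.91
(2) = 6*l^2 - 14*l + 1
(3) = (-0.94*m^2 + 0.3384*m + 0.4166)/(0.25*m^2 - 0.09*m + 0.0081)
(4) = 16.08*r^2 - 14.3*r + 4.96
(5) = 2*g + 11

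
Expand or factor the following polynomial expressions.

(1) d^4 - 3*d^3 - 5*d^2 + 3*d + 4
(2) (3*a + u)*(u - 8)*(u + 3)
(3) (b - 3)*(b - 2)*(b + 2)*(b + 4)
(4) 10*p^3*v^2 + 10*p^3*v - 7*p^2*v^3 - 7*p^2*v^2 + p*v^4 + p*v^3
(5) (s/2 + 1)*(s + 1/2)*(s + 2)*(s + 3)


(1) = (d - 4)*(d - 1)*(d + 1)^2
(2) = 3*a*u^2 - 15*a*u - 72*a + u^3 - 5*u^2 - 24*u
(3) = b^4 + b^3 - 16*b^2 - 4*b + 48
(4) = v*(-5*p + v)*(-2*p + v)*(p*v + p)
(5) = s^4/2 + 15*s^3/4 + 39*s^2/4 + 10*s + 3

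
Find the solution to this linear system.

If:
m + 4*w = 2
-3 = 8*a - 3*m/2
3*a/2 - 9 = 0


Then:
a = 6
m = 34
w = -8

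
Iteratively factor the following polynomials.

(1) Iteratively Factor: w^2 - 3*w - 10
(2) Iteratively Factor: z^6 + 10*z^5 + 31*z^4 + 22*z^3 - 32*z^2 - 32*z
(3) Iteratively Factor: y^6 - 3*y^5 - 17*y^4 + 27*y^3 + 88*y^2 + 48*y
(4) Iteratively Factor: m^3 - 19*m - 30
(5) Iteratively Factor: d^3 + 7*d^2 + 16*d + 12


(1) = (w - 5)*(w + 2)
(2) = (z + 2)*(z^5 + 8*z^4 + 15*z^3 - 8*z^2 - 16*z) = (z + 2)*(z + 4)*(z^4 + 4*z^3 - z^2 - 4*z) = (z + 1)*(z + 2)*(z + 4)*(z^3 + 3*z^2 - 4*z) = (z + 1)*(z + 2)*(z + 4)^2*(z^2 - z) = (z - 1)*(z + 1)*(z + 2)*(z + 4)^2*(z)
(3) = (y - 4)*(y^5 + y^4 - 13*y^3 - 25*y^2 - 12*y) = (y - 4)*(y + 1)*(y^4 - 13*y^2 - 12*y) = y*(y - 4)*(y + 1)*(y^3 - 13*y - 12) = y*(y - 4)*(y + 1)*(y + 3)*(y^2 - 3*y - 4) = y*(y - 4)^2*(y + 1)*(y + 3)*(y + 1)
(4) = (m - 5)*(m^2 + 5*m + 6) = (m - 5)*(m + 3)*(m + 2)
(5) = (d + 2)*(d^2 + 5*d + 6) = (d + 2)^2*(d + 3)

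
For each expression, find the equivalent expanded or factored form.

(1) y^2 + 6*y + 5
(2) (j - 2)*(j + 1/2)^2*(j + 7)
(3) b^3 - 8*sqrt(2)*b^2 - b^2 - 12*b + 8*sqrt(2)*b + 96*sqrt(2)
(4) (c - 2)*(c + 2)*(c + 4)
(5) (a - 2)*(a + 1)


(1) = (y + 1)*(y + 5)
(2) = j^4 + 6*j^3 - 35*j^2/4 - 51*j/4 - 7/2
(3) = (b - 4)*(b + 3)*(b - 8*sqrt(2))
(4) = c^3 + 4*c^2 - 4*c - 16
(5) = a^2 - a - 2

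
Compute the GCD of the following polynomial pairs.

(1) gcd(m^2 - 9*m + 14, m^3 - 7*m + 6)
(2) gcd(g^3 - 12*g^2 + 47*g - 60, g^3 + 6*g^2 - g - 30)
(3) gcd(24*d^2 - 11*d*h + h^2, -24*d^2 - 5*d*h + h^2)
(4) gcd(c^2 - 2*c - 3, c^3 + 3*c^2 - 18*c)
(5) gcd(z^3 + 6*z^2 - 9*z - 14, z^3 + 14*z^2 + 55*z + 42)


(1) = gcd((m - 7)*(m - 2), (m - 2)*(m - 1)*(m + 3)) = m - 2
(2) = 1
(3) = gcd((-8*d + h)*(-3*d + h), (-8*d + h)*(3*d + h)) = 8*d - h
(4) = c - 3
(5) = gcd((z - 2)*(z + 1)*(z + 7), (z + 1)*(z + 6)*(z + 7)) = z^2 + 8*z + 7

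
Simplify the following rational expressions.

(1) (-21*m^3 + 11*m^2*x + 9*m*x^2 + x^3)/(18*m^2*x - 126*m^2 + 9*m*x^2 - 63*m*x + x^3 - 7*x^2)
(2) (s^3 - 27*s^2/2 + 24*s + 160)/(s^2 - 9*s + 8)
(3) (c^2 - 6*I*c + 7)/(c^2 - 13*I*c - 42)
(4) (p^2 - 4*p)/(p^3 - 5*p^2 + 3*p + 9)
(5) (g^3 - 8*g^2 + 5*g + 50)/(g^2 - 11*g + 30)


(1) = (-7*m^2 + 6*m*x + x^2)/(6*m*x - 42*m + x^2 - 7*x)
(2) = (2*s^2 - 11*s - 40)/(2*s - 2)
(3) = (c + I)/(c - 6*I)
(4) = (p^2 - 4*p)/(p^3 - 5*p^2 + 3*p + 9)
(5) = (g^2 - 3*g - 10)/(g - 6)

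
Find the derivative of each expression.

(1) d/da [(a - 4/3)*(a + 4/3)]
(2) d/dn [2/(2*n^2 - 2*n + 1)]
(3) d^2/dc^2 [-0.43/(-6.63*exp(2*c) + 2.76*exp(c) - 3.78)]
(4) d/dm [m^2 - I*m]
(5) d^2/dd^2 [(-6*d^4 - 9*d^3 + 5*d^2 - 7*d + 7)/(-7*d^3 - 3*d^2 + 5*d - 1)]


(1) = 2*a
(2) = 4*(1 - 2*n)/(2*n^2 - 2*n + 1)^2
(3) = ((1.1868 - 11.4036*exp(c))*(6.63*exp(2*c) - 2.76*exp(c) + 3.78) + 0.43*(13.26*exp(c) - 2.76)*(26.52*exp(c) - 5.52)*exp(c))*exp(c)/(6.63*exp(2*c) - 2.76*exp(c) + 3.78)^3
(4) = 2*m - I
(5) = 4*(-85*d^6 + 789*d^5 - 1008*d^4 - 370*d^3 + 99*d^2 + 213*d - 62)/(343*d^9 + 441*d^8 - 546*d^7 - 456*d^6 + 516*d^5 + 42*d^4 - 194*d^3 + 84*d^2 - 15*d + 1)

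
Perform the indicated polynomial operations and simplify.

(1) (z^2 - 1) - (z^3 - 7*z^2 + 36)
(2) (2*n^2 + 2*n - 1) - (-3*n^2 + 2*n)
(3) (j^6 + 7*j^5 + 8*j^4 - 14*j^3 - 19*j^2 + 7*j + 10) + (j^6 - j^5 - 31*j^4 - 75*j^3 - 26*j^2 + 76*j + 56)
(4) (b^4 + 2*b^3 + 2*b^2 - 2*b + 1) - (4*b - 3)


(1) = -z^3 + 8*z^2 - 37
(2) = 5*n^2 - 1
(3) = 2*j^6 + 6*j^5 - 23*j^4 - 89*j^3 - 45*j^2 + 83*j + 66
(4) = b^4 + 2*b^3 + 2*b^2 - 6*b + 4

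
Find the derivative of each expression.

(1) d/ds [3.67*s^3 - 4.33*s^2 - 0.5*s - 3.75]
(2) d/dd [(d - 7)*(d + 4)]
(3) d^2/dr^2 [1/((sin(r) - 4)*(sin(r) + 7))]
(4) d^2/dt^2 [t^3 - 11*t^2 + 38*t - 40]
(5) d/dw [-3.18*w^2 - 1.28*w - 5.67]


(1) = 11.01*s^2 - 8.66*s - 0.5
(2) = 2*d - 3
(3) = (-4*sin(r)^4 - 9*sin(r)^3 - 115*sin(r)^2 - 66*sin(r) + 74)/((sin(r) - 4)^3*(sin(r) + 7)^3)
(4) = 6*t - 22
(5) = -6.36*w - 1.28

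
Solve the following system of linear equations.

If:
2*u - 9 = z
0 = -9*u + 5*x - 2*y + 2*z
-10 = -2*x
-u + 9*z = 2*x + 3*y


Then:
u = 29/7
x = 5
y = -48/7
z = -5/7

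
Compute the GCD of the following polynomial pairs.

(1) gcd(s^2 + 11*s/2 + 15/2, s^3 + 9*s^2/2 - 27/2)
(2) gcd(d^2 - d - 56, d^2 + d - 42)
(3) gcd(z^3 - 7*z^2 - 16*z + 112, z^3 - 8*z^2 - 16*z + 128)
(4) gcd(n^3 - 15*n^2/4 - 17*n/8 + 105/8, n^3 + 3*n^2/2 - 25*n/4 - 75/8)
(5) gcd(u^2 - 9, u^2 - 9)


(1) = gcd((s + 5/2)*(s + 3), (s - 3/2)*(s + 3)^2) = s + 3
(2) = d + 7
(3) = z^2 - 16
(4) = n - 5/2
(5) = gcd((u - 3)*(u + 3), (u - 3)*(u + 3)) = u^2 - 9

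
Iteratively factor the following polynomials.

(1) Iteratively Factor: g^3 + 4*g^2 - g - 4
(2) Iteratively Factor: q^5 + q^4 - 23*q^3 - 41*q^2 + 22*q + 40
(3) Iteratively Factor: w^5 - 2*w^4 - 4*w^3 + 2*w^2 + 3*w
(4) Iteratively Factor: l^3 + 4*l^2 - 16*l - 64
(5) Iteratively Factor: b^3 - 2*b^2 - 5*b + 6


(1) = (g + 1)*(g^2 + 3*g - 4) = (g + 1)*(g + 4)*(g - 1)
(2) = (q - 1)*(q^4 + 2*q^3 - 21*q^2 - 62*q - 40) = (q - 1)*(q + 2)*(q^3 - 21*q - 20) = (q - 1)*(q + 1)*(q + 2)*(q^2 - q - 20) = (q - 5)*(q - 1)*(q + 1)*(q + 2)*(q + 4)
(3) = (w + 1)*(w^4 - 3*w^3 - w^2 + 3*w) = (w - 3)*(w + 1)*(w^3 - w) = (w - 3)*(w - 1)*(w + 1)*(w^2 + w) = w*(w - 3)*(w - 1)*(w + 1)*(w + 1)
(4) = (l - 4)*(l^2 + 8*l + 16) = (l - 4)*(l + 4)*(l + 4)
(5) = (b - 3)*(b^2 + b - 2) = (b - 3)*(b - 1)*(b + 2)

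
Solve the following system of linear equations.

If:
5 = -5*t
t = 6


Then:
No Solution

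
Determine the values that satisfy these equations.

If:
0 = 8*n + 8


Then:
n = -1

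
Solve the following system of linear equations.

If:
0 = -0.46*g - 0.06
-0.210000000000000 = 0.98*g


Then:
No Solution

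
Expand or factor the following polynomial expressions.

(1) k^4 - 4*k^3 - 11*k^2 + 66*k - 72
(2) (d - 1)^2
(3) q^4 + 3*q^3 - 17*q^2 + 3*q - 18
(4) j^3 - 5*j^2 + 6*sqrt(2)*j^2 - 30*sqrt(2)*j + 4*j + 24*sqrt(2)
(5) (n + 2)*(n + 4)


(1) = (k - 3)^2*(k - 2)*(k + 4)
(2) = d^2 - 2*d + 1
(3) = (q - 3)*(q + 6)*(-I*q + 1)*(I*q + 1)
(4) = (j - 4)*(j - 1)*(j + 6*sqrt(2))
(5) = n^2 + 6*n + 8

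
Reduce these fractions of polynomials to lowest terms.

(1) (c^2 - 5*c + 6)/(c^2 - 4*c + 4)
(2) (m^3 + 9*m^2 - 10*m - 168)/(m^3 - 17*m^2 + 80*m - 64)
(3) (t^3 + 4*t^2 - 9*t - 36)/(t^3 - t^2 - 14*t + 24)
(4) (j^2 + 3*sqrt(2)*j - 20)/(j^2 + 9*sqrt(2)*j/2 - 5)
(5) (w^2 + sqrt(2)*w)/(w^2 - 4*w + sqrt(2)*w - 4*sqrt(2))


(1) = (c - 3)/(c - 2)
(2) = (m^3 + 9*m^2 - 10*m - 168)/(m^3 - 17*m^2 + 80*m - 64)
(3) = (t + 3)/(t - 2)
(4) = (2*j - 4*sqrt(2))/(2*j - sqrt(2))
(5) = w/(w - 4)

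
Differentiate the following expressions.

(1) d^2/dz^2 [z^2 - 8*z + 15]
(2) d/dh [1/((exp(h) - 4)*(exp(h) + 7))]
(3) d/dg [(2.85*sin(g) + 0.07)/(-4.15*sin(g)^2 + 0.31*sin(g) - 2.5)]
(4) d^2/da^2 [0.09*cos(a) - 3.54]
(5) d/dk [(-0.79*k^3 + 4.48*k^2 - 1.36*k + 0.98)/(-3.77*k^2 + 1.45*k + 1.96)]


(1) = 2
(2) = (-2*exp(h) - 3)*exp(h)/(exp(4*h) + 6*exp(3*h) - 47*exp(2*h) - 168*exp(h) + 784)
(3) = (11.8275*sin(g)^2 + 0.581*sin(g) - 7.1467)*cos(g)/(17.2225*sin(g)^4 - 2.573*sin(g)^3 + 20.8461*sin(g)^2 - 1.55*sin(g) + 6.25)
(4) = -0.09*cos(a)
(5) = (2.9783*k^4 - 2.291*k^3 - 3.2764*k^2 + 24.9508*k - 4.0866)/(14.2129*k^4 - 10.933*k^3 - 12.6759*k^2 + 5.684*k + 3.8416)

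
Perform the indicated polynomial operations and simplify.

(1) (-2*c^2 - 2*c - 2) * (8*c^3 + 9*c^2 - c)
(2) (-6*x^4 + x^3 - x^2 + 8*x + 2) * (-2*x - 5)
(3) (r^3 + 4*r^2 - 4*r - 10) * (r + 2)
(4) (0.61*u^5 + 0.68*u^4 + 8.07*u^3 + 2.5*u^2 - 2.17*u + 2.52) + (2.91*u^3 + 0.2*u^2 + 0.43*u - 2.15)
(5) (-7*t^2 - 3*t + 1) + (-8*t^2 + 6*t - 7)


(1) = -16*c^5 - 34*c^4 - 32*c^3 - 16*c^2 + 2*c
(2) = 12*x^5 + 28*x^4 - 3*x^3 - 11*x^2 - 44*x - 10
(3) = r^4 + 6*r^3 + 4*r^2 - 18*r - 20
(4) = 0.61*u^5 + 0.68*u^4 + 10.98*u^3 + 2.7*u^2 - 1.74*u + 0.37
(5) = -15*t^2 + 3*t - 6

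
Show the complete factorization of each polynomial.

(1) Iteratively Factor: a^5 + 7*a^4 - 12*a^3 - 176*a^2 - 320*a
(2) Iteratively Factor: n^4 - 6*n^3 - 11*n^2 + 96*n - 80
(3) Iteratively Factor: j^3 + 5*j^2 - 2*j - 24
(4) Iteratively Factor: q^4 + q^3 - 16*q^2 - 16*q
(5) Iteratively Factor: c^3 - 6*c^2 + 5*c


(1) = (a + 4)*(a^4 + 3*a^3 - 24*a^2 - 80*a) = (a - 5)*(a + 4)*(a^3 + 8*a^2 + 16*a) = (a - 5)*(a + 4)^2*(a^2 + 4*a) = a*(a - 5)*(a + 4)^2*(a + 4)
(2) = (n + 4)*(n^3 - 10*n^2 + 29*n - 20) = (n - 5)*(n + 4)*(n^2 - 5*n + 4) = (n - 5)*(n - 4)*(n + 4)*(n - 1)
(3) = (j + 3)*(j^2 + 2*j - 8) = (j + 3)*(j + 4)*(j - 2)
(4) = (q)*(q^3 + q^2 - 16*q - 16) = q*(q - 4)*(q^2 + 5*q + 4) = q*(q - 4)*(q + 4)*(q + 1)
(5) = (c - 5)*(c^2 - c) = c*(c - 5)*(c - 1)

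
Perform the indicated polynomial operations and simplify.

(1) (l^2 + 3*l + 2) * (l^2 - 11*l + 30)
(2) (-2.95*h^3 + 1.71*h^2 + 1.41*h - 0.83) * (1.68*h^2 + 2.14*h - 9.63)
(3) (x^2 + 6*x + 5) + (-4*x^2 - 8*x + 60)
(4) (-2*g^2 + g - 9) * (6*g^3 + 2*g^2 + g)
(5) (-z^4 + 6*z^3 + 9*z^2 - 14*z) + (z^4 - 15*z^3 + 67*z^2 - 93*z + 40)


(1) = l^4 - 8*l^3 - l^2 + 68*l + 60
(2) = -4.956*h^5 - 3.4402*h^4 + 34.4367*h^3 - 14.8443*h^2 - 15.3545*h + 7.9929
(3) = -3*x^2 - 2*x + 65
(4) = -12*g^5 + 2*g^4 - 54*g^3 - 17*g^2 - 9*g
(5) = -9*z^3 + 76*z^2 - 107*z + 40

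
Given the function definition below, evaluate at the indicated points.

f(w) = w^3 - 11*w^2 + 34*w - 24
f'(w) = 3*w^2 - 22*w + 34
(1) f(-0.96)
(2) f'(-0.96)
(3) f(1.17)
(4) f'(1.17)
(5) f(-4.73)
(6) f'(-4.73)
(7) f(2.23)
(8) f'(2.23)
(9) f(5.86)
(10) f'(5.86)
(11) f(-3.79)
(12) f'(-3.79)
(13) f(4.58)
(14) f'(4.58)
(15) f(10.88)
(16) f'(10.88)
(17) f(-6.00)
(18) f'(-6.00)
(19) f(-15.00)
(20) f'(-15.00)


(1) = -67.66
(2) = 57.88
(3) = 2.32
(4) = 12.37
(5) = -536.75
(6) = 205.18
(7) = 8.21
(8) = -0.14
(9) = -1.27
(10) = 8.10
(11) = -365.31
(12) = 160.47
(13) = -2.95
(14) = -3.83
(15) = 331.72
(16) = 149.76
(17) = -840.00
(18) = 274.00
(19) = -6384.00
(20) = 1039.00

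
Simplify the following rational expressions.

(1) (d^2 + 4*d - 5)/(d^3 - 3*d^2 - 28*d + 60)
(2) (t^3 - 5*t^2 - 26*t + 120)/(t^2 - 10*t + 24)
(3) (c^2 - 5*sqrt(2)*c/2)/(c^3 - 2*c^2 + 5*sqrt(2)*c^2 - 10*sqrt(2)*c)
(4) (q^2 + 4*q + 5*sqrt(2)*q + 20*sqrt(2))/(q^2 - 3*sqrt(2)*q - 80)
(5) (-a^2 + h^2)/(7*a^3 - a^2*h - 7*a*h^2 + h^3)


(1) = (d - 1)/(d^2 - 8*d + 12)
(2) = t + 5
(3) = (2*c - 5*sqrt(2))/(2*c^2 + c*(-4 + 10*sqrt(2)) - 20*sqrt(2))
(4) = (q + 4)/(q - 8*sqrt(2))
(5) = -1/(7*a - h)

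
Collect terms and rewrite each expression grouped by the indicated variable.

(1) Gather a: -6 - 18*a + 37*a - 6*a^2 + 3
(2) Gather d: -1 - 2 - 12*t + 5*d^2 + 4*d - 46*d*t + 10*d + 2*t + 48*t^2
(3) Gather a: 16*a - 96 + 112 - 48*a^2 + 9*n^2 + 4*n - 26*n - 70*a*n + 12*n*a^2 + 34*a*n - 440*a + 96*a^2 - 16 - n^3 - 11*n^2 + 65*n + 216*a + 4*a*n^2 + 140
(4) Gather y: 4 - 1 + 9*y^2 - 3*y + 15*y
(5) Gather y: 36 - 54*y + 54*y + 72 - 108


(1) = -6*a^2 + 19*a - 3
(2) = 5*d^2 + d*(14 - 46*t) + 48*t^2 - 10*t - 3
(3) = a^2*(12*n + 48) + a*(4*n^2 - 36*n - 208) - n^3 - 2*n^2 + 43*n + 140
(4) = 9*y^2 + 12*y + 3
(5) = 0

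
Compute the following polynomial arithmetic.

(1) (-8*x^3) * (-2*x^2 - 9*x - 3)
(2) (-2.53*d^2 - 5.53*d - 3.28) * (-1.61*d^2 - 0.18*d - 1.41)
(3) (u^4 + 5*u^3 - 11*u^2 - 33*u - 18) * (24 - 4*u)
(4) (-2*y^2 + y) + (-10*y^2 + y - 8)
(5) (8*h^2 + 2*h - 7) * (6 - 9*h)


(1) = 16*x^5 + 72*x^4 + 24*x^3
(2) = 4.0733*d^4 + 9.3587*d^3 + 9.8435*d^2 + 8.3877*d + 4.6248
(3) = -4*u^5 + 4*u^4 + 164*u^3 - 132*u^2 - 720*u - 432
(4) = -12*y^2 + 2*y - 8
(5) = -72*h^3 + 30*h^2 + 75*h - 42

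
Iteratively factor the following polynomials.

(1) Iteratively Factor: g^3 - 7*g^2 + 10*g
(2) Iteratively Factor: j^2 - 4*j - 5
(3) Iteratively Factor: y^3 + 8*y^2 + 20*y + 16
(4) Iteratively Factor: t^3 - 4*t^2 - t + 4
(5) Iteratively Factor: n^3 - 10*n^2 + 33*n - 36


(1) = (g - 5)*(g^2 - 2*g) = g*(g - 5)*(g - 2)
(2) = (j + 1)*(j - 5)
(3) = (y + 4)*(y^2 + 4*y + 4) = (y + 2)*(y + 4)*(y + 2)
(4) = (t + 1)*(t^2 - 5*t + 4) = (t - 4)*(t + 1)*(t - 1)
(5) = (n - 3)*(n^2 - 7*n + 12) = (n - 3)^2*(n - 4)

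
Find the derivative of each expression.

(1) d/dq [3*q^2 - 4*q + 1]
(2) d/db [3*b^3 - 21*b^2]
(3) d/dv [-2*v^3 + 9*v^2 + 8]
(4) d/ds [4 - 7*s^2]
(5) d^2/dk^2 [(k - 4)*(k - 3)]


(1) = 6*q - 4
(2) = 3*b*(3*b - 14)
(3) = 6*v*(3 - v)
(4) = -14*s
(5) = 2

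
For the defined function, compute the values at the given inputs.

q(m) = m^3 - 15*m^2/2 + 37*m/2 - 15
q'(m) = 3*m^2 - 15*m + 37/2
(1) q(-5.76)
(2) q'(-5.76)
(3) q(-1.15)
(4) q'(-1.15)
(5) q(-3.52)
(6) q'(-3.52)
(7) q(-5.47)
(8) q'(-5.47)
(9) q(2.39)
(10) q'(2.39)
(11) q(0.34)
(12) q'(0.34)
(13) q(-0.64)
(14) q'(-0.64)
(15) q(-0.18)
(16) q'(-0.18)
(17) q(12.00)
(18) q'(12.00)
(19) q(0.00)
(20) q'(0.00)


(1) = -561.49
(2) = 204.43
(3) = -47.71
(4) = 39.72
(5) = -216.66
(6) = 108.47
(7) = -504.27
(8) = 190.31
(9) = 0.03
(10) = -0.21
(11) = -9.54
(12) = 13.75
(13) = -30.17
(14) = 29.33
(15) = -18.58
(16) = 21.30
(17) = 855.00
(18) = 270.50
(19) = -15.00
(20) = 18.50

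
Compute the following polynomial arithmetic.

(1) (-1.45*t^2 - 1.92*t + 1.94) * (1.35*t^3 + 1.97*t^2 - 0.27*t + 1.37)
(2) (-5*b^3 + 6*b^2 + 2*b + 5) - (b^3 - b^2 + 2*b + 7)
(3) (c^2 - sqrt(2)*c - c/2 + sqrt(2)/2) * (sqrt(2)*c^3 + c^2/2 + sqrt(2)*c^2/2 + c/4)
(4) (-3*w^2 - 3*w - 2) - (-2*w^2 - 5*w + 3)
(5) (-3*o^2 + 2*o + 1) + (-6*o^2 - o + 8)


(1) = -1.9575*t^5 - 5.4485*t^4 - 0.7719*t^3 + 2.3537*t^2 - 3.1542*t + 2.6578
(2) = -6*b^3 + 7*b^2 - 2
(3) = sqrt(2)*c^5 - 3*c^4/2 - 3*sqrt(2)*c^3/4 + 3*c^2/8 + sqrt(2)*c/8
(4) = -w^2 + 2*w - 5
(5) = -9*o^2 + o + 9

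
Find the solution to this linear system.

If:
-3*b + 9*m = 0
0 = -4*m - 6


Then:
b = -9/2
m = -3/2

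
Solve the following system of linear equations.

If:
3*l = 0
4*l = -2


Then:
No Solution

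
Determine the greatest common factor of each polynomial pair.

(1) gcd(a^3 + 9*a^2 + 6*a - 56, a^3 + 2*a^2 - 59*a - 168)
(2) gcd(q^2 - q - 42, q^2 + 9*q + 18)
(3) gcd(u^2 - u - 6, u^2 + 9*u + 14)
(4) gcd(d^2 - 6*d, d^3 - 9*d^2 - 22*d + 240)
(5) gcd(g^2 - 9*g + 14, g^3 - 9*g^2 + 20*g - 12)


(1) = a + 7
(2) = q + 6
(3) = u + 2
(4) = d - 6
(5) = g - 2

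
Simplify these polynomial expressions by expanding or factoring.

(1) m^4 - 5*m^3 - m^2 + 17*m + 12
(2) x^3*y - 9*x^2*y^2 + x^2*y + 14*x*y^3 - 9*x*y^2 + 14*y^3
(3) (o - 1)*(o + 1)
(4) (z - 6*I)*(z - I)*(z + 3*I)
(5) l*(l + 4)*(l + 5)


(1) = (m - 4)*(m - 3)*(m + 1)^2
(2) = (x - 7*y)*(x - 2*y)*(x*y + y)
(3) = o^2 - 1
(4) = z^3 - 4*I*z^2 + 15*z - 18*I
(5) = l^3 + 9*l^2 + 20*l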